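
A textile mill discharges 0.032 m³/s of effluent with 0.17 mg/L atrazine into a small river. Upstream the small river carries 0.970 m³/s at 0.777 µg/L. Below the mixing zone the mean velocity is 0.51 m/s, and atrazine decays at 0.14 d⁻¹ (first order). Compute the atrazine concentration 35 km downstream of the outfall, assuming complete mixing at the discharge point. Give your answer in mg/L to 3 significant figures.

0.777 µg/L = 0.000777 mg/L.
After complete mixing, C₀ = (0.032·0.17 + 0.97·0.000777) / 1.002 = 0.006181 mg/L.
Travel time t = 3.5e+04 m / 0.51 m/s = 6.863e+04 s = 0.7943 d.
C = 0.006181·exp(−0.14·0.7943) = 0.006181·0.8948 = 0.005531 mg/L.

0.00553 mg/L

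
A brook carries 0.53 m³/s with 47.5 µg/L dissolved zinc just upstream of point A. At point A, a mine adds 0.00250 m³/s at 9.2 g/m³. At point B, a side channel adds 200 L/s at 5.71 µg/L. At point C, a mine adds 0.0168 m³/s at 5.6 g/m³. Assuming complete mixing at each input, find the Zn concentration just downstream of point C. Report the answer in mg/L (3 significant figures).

47.5 µg/L = 0.0475 mg/L.
After input A: C = (0.53·0.0475 + 0.0025·9.2) / 0.5325 = 0.09047 mg/L.
200 L/s = 0.2 m³/s.
5.71 µg/L = 0.00571 mg/L.
After input B: C = (0.5325·0.09047 + 0.2·0.00571) / 0.7325 = 0.06733 mg/L.
After input C: C = (0.7325·0.06733 + 0.0168·5.6) / 0.7493 = 0.1914 mg/L.

0.191 mg/L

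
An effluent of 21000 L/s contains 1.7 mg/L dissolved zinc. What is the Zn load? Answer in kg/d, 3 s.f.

3080 kg/d

21000 L/s = 21 m³/s.
Mass flux = Q·C = 21 m³/s × 1.7 g/m³ = 35.7 g/s.
= 35.7 g/s × 86.4 = 3084 kg/d.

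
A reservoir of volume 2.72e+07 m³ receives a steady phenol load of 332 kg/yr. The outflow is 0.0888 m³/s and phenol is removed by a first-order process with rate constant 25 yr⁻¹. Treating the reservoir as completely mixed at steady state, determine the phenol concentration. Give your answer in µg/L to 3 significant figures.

Outflow Q = 0.0888 m³/s × 3.156e+07 s/yr = 2.802e+06 m³/yr.
Steady-state CSTR mass balance: W = Q·C + k·V·C, so C = W/(Q + kV).
Q + kV = 2.802e+06 + 25·2.72e+07 = 6.828e+08 m³/yr.
C = 332/6.828e+08 = 4.862e-07 kg/m³ = 0.0004862 mg/L = 0.4862 µg/L.

0.486 µg/L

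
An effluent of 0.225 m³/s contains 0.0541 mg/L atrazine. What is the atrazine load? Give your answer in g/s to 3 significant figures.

0.0122 g/s

Mass flux = Q·C = 0.225 m³/s × 0.0541 g/m³ = 0.01217 g/s.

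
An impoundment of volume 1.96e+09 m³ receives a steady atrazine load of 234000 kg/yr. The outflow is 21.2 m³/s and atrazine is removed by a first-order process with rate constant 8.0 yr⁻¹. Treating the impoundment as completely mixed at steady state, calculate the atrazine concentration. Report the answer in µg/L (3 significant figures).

14.3 µg/L

Outflow Q = 21.2 m³/s × 3.156e+07 s/yr = 6.69e+08 m³/yr.
Steady-state CSTR mass balance: W = Q·C + k·V·C, so C = W/(Q + kV).
Q + kV = 6.69e+08 + 8.0·1.96e+09 = 1.635e+10 m³/yr.
C = 234000/1.635e+10 = 1.431e-05 kg/m³ = 0.01431 mg/L = 14.31 µg/L.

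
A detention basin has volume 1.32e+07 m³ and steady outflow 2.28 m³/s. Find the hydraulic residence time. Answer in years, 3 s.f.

Q = 2.28 m³/s × 3.156e+07 s/yr = 7.195e+07 m³/yr.
Hydraulic residence time τ = V/Q = 1.32e+07/7.195e+07 = 0.1835 yr.

0.183 yr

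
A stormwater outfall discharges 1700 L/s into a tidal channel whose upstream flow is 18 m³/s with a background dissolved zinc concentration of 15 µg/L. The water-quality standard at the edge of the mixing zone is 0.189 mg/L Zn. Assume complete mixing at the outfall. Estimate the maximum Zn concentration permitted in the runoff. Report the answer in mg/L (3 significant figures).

1700 L/s = 1.7 m³/s.
15 µg/L = 0.015 mg/L.
Mass balance: 0.189·19.7 = 1.7·Cₑ + 18·0.015.
Cₑ = (3.723 − 0.27) / 1.7 = 2.031 mg/L.

2.03 mg/L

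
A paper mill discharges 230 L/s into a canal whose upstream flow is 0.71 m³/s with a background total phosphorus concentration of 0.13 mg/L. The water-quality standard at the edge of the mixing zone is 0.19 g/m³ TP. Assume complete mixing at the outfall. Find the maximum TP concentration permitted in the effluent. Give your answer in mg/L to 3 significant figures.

230 L/s = 0.23 m³/s.
Mass balance: 0.19·0.94 = 0.23·Cₑ + 0.71·0.13.
Cₑ = (0.1786 − 0.0923) / 0.23 = 0.3752 mg/L.

0.375 mg/L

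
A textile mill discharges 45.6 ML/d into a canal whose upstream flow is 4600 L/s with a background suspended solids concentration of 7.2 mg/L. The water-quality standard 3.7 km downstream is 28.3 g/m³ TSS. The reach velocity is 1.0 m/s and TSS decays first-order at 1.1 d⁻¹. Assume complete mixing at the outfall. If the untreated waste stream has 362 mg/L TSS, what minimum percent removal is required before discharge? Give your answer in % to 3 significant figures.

37.7 %

45.6 ML/d = 0.5278 m³/s.
4600 L/s = 4.6 m³/s.
Travel time to the compliance point: t = 3700/1.0 = 3700 s = 0.04282 d; decay factor exp(−1.1·0.04282) = 0.954.
So the concentration just after mixing may be at most 28.3/0.954 = 29.67 mg/L.
Mass balance: 29.67·5.128 = 0.5278·Cₑ + 4.6·7.2.
Cₑ = (152.1 − 33.12) / 0.5278 = 225.5 mg/L.
Required removal = 1 − 225.5/362 = 37.72 %.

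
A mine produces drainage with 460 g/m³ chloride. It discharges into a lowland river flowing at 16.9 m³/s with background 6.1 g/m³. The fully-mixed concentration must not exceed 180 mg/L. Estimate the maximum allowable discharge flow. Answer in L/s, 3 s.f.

10500 L/s

Mass balance at complete mixing: C_std·(Q_w + Q_r) = Q_w·C_e + Q_r·C_b.
Rearranging, Q_w = Q_r·(C_std − C_b)/(C_e − C_std) = 16.9·(180 − 6.1) / (460 − 180) = 10.5 m³/s.
= 1.05e+04 L/s.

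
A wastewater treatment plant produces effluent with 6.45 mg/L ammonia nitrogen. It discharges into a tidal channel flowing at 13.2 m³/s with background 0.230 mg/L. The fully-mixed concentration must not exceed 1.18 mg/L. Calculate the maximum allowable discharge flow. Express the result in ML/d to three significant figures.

206 ML/d

Mass balance at complete mixing: C_std·(Q_w + Q_r) = Q_w·C_e + Q_r·C_b.
Rearranging, Q_w = Q_r·(C_std − C_b)/(C_e − C_std) = 13.2·(1.18 − 0.23) / (6.45 − 1.18) = 2.38 m³/s.
= 205.6 ML/d.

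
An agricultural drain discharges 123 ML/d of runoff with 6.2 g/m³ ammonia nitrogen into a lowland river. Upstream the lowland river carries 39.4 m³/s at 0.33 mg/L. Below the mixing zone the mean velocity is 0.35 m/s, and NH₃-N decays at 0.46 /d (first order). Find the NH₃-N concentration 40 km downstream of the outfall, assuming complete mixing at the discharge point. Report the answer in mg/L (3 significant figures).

0.291 mg/L

123 ML/d = 1.424 m³/s.
After complete mixing, C₀ = (1.424·6.2 + 39.4·0.33) / 40.82 = 0.5347 mg/L.
Travel time t = 4e+04 m / 0.35 m/s = 1.143e+05 s = 1.323 d.
C = 0.5347·exp(−0.46·1.323) = 0.5347·0.5442 = 0.291 mg/L.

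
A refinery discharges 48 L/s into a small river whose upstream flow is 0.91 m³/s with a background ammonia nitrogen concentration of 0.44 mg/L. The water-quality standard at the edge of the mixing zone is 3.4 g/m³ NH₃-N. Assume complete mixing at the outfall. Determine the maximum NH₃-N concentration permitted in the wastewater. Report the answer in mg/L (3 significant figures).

59.5 mg/L

48 L/s = 0.048 m³/s.
Mass balance: 3.4·0.958 = 0.048·Cₑ + 0.91·0.44.
Cₑ = (3.257 − 0.4004) / 0.048 = 59.52 mg/L.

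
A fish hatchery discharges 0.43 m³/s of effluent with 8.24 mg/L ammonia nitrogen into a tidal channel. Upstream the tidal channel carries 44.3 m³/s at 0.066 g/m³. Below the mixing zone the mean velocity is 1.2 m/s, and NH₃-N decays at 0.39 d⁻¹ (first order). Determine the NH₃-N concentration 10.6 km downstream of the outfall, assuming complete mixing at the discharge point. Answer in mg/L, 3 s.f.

0.139 mg/L

After complete mixing, C₀ = (0.43·8.24 + 44.3·0.066) / 44.73 = 0.1446 mg/L.
Travel time t = 1.06e+04 m / 1.2 m/s = 8833 s = 0.1022 d.
C = 0.1446·exp(−0.39·0.1022) = 0.1446·0.9609 = 0.1389 mg/L.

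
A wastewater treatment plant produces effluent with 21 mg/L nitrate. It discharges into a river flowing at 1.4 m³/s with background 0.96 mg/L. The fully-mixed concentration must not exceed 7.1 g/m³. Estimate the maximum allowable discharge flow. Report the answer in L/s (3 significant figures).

Mass balance at complete mixing: C_std·(Q_w + Q_r) = Q_w·C_e + Q_r·C_b.
Rearranging, Q_w = Q_r·(C_std − C_b)/(C_e − C_std) = 1.4·(7.1 − 0.96) / (21 − 7.1) = 0.6184 m³/s.
= 618.4 L/s.

618 L/s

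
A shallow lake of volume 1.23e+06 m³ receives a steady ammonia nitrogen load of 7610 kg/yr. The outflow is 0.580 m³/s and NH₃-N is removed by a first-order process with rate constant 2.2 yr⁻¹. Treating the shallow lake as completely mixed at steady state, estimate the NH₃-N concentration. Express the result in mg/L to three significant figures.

0.362 mg/L

Outflow Q = 0.580 m³/s × 3.156e+07 s/yr = 1.83e+07 m³/yr.
Steady-state CSTR mass balance: W = Q·C + k·V·C, so C = W/(Q + kV).
Q + kV = 1.83e+07 + 2.2·1.23e+06 = 2.101e+07 m³/yr.
C = 7610/2.101e+07 = 0.0003622 kg/m³ = 0.3622 mg/L.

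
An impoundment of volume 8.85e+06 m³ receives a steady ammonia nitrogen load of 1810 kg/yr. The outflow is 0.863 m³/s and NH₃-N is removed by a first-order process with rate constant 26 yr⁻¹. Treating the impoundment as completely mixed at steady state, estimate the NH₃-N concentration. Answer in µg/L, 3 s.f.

7.03 µg/L

Outflow Q = 0.863 m³/s × 3.156e+07 s/yr = 2.723e+07 m³/yr.
Steady-state CSTR mass balance: W = Q·C + k·V·C, so C = W/(Q + kV).
Q + kV = 2.723e+07 + 26·8.85e+06 = 2.573e+08 m³/yr.
C = 1810/2.573e+08 = 7.034e-06 kg/m³ = 0.007034 mg/L = 7.034 µg/L.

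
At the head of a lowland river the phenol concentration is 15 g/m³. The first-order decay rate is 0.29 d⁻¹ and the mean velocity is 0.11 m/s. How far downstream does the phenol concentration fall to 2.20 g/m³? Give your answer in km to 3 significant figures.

62.9 km

From C = C₀·e^(−kt), t = ln(C₀/C)/k = ln(15/2.20)/0.29 = 1.92/0.29 = 6.619 d.
Distance = v·t = 0.11 m/s × 5.719e+05 s = 6.291e+04 m = 62.91 km.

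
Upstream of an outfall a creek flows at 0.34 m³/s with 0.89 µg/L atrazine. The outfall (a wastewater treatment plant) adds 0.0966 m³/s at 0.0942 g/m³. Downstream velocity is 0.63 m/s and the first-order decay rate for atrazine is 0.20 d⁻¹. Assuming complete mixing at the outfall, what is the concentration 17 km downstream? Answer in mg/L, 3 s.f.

0.89 µg/L = 0.00089 mg/L.
After complete mixing, C₀ = (0.0966·0.0942 + 0.34·0.00089) / 0.4366 = 0.02154 mg/L.
Travel time t = 1.7e+04 m / 0.63 m/s = 2.698e+04 s = 0.3123 d.
C = 0.02154·exp(−0.20·0.3123) = 0.02154·0.9394 = 0.02023 mg/L.

0.0202 mg/L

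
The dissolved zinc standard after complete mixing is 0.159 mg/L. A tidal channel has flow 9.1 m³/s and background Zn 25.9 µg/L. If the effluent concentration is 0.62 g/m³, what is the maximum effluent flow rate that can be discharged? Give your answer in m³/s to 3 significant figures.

2.63 m³/s

25.9 µg/L = 0.0259 mg/L.
Mass balance at complete mixing: C_std·(Q_w + Q_r) = Q_w·C_e + Q_r·C_b.
Rearranging, Q_w = Q_r·(C_std − C_b)/(C_e − C_std) = 9.1·(0.159 − 0.0259) / (0.62 − 0.159) = 2.627 m³/s.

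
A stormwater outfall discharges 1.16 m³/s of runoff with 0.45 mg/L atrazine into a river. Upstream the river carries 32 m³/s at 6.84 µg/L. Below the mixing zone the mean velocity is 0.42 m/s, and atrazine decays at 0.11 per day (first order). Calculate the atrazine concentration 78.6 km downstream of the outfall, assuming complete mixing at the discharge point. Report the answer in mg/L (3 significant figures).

6.84 µg/L = 0.00684 mg/L.
After complete mixing, C₀ = (1.16·0.45 + 32·0.00684) / 33.16 = 0.02234 mg/L.
Travel time t = 7.86e+04 m / 0.42 m/s = 1.871e+05 s = 2.166 d.
C = 0.02234·exp(−0.11·2.166) = 0.02234·0.788 = 0.01761 mg/L.

0.0176 mg/L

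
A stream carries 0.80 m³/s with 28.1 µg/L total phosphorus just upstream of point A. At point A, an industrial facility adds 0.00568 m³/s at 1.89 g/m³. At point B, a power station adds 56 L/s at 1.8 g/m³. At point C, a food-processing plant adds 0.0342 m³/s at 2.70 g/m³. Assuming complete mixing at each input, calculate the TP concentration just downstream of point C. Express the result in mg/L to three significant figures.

0.253 mg/L

28.1 µg/L = 0.0281 mg/L.
After input A: C = (0.8·0.0281 + 0.00568·1.89) / 0.8057 = 0.04123 mg/L.
56 L/s = 0.056 m³/s.
After input B: C = (0.8057·0.04123 + 0.056·1.8) / 0.8617 = 0.1555 mg/L.
After input C: C = (0.8617·0.1555 + 0.0342·2.7) / 0.8959 = 0.2527 mg/L.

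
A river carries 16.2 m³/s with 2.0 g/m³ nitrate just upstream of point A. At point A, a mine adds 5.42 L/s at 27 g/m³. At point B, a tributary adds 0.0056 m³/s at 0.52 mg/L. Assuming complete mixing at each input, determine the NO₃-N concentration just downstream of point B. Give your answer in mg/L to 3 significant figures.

5.42 L/s = 0.00542 m³/s.
After input A: C = (16.2·2 + 0.00542·27) / 16.21 = 2.008 mg/L.
After input B: C = (16.21·2.008 + 0.0056·0.52) / 16.21 = 2.008 mg/L.

2.01 mg/L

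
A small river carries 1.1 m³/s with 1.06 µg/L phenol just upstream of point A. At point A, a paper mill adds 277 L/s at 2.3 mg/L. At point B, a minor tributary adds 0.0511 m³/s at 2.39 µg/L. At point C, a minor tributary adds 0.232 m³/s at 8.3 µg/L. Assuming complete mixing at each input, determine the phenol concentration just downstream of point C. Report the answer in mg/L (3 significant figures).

0.386 mg/L

1.06 µg/L = 0.00106 mg/L.
277 L/s = 0.277 m³/s.
After input A: C = (1.1·0.00106 + 0.277·2.3) / 1.377 = 0.4635 mg/L.
2.39 µg/L = 0.00239 mg/L.
After input B: C = (1.377·0.4635 + 0.0511·0.00239) / 1.428 = 0.447 mg/L.
8.3 µg/L = 0.0083 mg/L.
After input C: C = (1.428·0.447 + 0.232·0.0083) / 1.66 = 0.3857 mg/L.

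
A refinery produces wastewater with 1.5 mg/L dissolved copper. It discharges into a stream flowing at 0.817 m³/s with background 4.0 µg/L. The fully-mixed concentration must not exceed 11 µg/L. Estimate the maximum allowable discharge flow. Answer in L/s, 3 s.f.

3.84 L/s

4.0 µg/L = 0.004 mg/L.
11 µg/L = 0.011 mg/L.
Mass balance at complete mixing: C_std·(Q_w + Q_r) = Q_w·C_e + Q_r·C_b.
Rearranging, Q_w = Q_r·(C_std − C_b)/(C_e − C_std) = 0.817·(0.011 − 0.004) / (1.5 − 0.011) = 0.003841 m³/s.
= 3.841 L/s.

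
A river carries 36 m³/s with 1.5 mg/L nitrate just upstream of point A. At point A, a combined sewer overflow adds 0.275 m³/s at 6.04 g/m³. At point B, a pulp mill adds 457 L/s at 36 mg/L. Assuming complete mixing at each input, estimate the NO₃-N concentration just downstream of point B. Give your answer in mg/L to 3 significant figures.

1.96 mg/L

After input A: C = (36·1.5 + 0.275·6.04) / 36.27 = 1.534 mg/L.
457 L/s = 0.457 m³/s.
After input B: C = (36.27·1.534 + 0.457·36) / 36.73 = 1.963 mg/L.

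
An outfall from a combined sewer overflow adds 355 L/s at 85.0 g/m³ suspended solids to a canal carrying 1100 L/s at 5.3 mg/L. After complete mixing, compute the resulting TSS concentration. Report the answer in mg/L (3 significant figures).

355 L/s = 0.355 m³/s.
1100 L/s = 1.1 m³/s.
Conservation of mass across the mixing zone: C = (0.355·85 + 1.1·5.3) / (0.355 + 1.1) = 36/1.455 = 24.75 mg/L.

24.7 mg/L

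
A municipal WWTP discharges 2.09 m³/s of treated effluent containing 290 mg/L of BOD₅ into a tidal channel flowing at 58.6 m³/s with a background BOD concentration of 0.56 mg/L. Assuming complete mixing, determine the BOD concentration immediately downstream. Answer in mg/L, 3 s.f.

10.5 mg/L

By mass balance at complete mixing, C = (2.09·290 + 58.6·0.56) / (2.09 + 58.6) = 638.9/60.69 = 10.53 mg/L.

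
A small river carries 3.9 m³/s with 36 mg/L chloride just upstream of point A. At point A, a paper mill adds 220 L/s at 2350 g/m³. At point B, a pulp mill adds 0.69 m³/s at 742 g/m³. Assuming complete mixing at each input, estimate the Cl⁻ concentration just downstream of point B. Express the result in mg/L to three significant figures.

243 mg/L

220 L/s = 0.22 m³/s.
After input A: C = (3.9·36 + 0.22·2350) / 4.12 = 159.6 mg/L.
After input B: C = (4.12·159.6 + 0.69·742) / 4.81 = 243.1 mg/L.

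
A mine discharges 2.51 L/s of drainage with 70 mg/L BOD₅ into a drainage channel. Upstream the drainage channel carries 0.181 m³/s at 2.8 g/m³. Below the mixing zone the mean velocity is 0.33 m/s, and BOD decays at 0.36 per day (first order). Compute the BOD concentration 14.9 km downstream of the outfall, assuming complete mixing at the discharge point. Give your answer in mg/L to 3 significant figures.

3.08 mg/L

2.51 L/s = 0.00251 m³/s.
After complete mixing, C₀ = (0.00251·70 + 0.181·2.8) / 0.1835 = 3.719 mg/L.
Travel time t = 1.49e+04 m / 0.33 m/s = 4.515e+04 s = 0.5226 d.
C = 3.719·exp(−0.36·0.5226) = 3.719·0.8285 = 3.081 mg/L.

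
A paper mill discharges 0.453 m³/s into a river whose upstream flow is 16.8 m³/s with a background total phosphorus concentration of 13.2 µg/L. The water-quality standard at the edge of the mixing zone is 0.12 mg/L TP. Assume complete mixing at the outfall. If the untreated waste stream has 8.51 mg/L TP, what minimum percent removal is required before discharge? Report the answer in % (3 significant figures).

13.2 µg/L = 0.0132 mg/L.
Mass balance: 0.12·17.25 = 0.453·Cₑ + 16.8·0.0132.
Cₑ = (2.07 − 0.2218) / 0.453 = 4.081 mg/L.
Required removal = 1 − 4.081/8.51 = 52.05 %.

52.0 %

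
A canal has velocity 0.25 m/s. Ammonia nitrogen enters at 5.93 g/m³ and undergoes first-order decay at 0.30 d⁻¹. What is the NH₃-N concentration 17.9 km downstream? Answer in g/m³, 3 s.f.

4.62 g/m³

Travel time t = 17.9 km / 0.25 m/s = 1.79e+04/0.25 = 7.16e+04 s = 0.8287 d.
First-order decay: C = 5.93·exp(−0.30·0.8287) = 5.93·0.7799 = 4.625 g/m³.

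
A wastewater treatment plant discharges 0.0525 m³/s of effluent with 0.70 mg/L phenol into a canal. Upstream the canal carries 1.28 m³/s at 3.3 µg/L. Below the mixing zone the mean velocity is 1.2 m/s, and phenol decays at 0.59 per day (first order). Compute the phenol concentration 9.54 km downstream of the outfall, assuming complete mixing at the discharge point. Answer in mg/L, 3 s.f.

3.3 µg/L = 0.0033 mg/L.
After complete mixing, C₀ = (0.0525·0.7 + 1.28·0.0033) / 1.333 = 0.03075 mg/L.
Travel time t = 9540 m / 1.2 m/s = 7950 s = 0.09201 d.
C = 0.03075·exp(−0.59·0.09201) = 0.03075·0.9472 = 0.02912 mg/L.

0.0291 mg/L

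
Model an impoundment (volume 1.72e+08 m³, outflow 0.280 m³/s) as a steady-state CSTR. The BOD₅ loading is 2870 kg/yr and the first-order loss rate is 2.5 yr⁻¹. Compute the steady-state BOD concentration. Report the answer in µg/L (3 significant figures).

Outflow Q = 0.280 m³/s × 3.156e+07 s/yr = 8.836e+06 m³/yr.
Steady-state CSTR mass balance: W = Q·C + k·V·C, so C = W/(Q + kV).
Q + kV = 8.836e+06 + 2.5·1.72e+08 = 4.388e+08 m³/yr.
C = 2870/4.388e+08 = 6.54e-06 kg/m³ = 0.00654 mg/L = 6.54 µg/L.

6.54 µg/L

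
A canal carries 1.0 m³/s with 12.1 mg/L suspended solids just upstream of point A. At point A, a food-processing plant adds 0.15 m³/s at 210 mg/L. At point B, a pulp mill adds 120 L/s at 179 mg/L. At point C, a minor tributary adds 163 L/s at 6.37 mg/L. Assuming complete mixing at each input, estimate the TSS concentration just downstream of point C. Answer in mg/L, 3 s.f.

46.1 mg/L

After input A: C = (1·12.1 + 0.15·210) / 1.15 = 37.91 mg/L.
120 L/s = 0.12 m³/s.
After input B: C = (1.15·37.91 + 0.12·179) / 1.27 = 51.24 mg/L.
163 L/s = 0.163 m³/s.
After input C: C = (1.27·51.24 + 0.163·6.37) / 1.433 = 46.14 mg/L.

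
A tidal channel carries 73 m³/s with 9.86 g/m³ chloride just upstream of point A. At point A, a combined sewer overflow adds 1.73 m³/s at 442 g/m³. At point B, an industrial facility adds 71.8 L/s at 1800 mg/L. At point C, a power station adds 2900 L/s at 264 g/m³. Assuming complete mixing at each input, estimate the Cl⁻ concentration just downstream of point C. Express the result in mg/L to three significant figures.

After input A: C = (73·9.86 + 1.73·442) / 74.73 = 19.86 mg/L.
71.8 L/s = 0.0718 m³/s.
After input B: C = (74.73·19.86 + 0.0718·1800) / 74.8 = 21.57 mg/L.
2900 L/s = 2.9 m³/s.
After input C: C = (74.8·21.57 + 2.9·264) / 77.7 = 30.62 mg/L.

30.6 mg/L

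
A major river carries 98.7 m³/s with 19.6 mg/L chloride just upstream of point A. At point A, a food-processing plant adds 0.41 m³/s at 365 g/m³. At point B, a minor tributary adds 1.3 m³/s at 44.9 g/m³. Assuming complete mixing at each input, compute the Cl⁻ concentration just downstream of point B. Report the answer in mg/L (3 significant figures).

21.3 mg/L

After input A: C = (98.7·19.6 + 0.41·365) / 99.11 = 21.03 mg/L.
After input B: C = (99.11·21.03 + 1.3·44.9) / 100.4 = 21.34 mg/L.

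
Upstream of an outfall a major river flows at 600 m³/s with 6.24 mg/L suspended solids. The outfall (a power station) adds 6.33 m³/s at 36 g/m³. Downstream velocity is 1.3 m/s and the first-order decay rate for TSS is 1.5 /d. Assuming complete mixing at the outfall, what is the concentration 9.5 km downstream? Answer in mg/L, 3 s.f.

After complete mixing, C₀ = (6.33·36 + 600·6.24) / 606.3 = 6.551 mg/L.
Travel time t = 9500 m / 1.3 m/s = 7308 s = 0.08458 d.
C = 6.551·exp(−1.5·0.08458) = 6.551·0.8808 = 5.77 mg/L.

5.77 mg/L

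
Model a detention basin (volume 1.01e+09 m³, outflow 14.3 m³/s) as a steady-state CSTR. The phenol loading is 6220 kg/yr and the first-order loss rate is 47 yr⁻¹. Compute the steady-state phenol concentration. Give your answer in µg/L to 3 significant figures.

0.130 µg/L

Outflow Q = 14.3 m³/s × 3.156e+07 s/yr = 4.513e+08 m³/yr.
Steady-state CSTR mass balance: W = Q·C + k·V·C, so C = W/(Q + kV).
Q + kV = 4.513e+08 + 47·1.01e+09 = 4.792e+10 m³/yr.
C = 6220/4.792e+10 = 1.298e-07 kg/m³ = 0.0001298 mg/L = 0.1298 µg/L.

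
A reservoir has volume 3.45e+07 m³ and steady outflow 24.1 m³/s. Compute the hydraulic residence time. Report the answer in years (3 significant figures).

Q = 24.1 m³/s × 3.156e+07 s/yr = 7.605e+08 m³/yr.
Hydraulic residence time τ = V/Q = 3.45e+07/7.605e+08 = 0.04536 yr.

0.0454 yr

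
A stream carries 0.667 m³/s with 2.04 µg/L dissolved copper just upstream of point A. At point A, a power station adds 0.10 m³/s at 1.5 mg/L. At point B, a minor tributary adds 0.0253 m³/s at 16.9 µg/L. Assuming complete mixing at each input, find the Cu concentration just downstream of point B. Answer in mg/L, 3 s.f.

2.04 µg/L = 0.00204 mg/L.
After input A: C = (0.667·0.00204 + 0.1·1.5) / 0.767 = 0.1973 mg/L.
16.9 µg/L = 0.0169 mg/L.
After input B: C = (0.767·0.1973 + 0.0253·0.0169) / 0.7923 = 0.1916 mg/L.

0.192 mg/L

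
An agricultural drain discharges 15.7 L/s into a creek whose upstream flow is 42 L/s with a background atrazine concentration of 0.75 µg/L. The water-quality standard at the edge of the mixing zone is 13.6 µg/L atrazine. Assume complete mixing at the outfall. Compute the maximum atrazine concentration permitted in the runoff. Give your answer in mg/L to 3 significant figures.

15.7 L/s = 0.0157 m³/s.
42 L/s = 0.042 m³/s.
0.75 µg/L = 0.00075 mg/L.
13.6 µg/L = 0.0136 mg/L.
Mass balance: 0.0136·0.0577 = 0.0157·Cₑ + 0.042·0.00075.
Cₑ = (0.0007847 − 3.15e-05) / 0.0157 = 0.04798 mg/L.

0.0480 mg/L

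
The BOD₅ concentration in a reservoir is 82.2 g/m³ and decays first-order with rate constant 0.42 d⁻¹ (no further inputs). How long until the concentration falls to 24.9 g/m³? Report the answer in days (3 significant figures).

2.84 d

t = ln(C₀/C)/k = ln(82.2/24.9)/0.42 = 1.194/0.42 = 2.844 d.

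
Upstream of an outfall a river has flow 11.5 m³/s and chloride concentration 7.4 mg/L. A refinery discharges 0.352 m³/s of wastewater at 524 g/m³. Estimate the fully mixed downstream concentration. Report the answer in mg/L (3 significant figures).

22.7 mg/L

By mass balance at complete mixing, C = (0.352·524 + 11.5·7.4) / (0.352 + 11.5) = 269.5/11.85 = 22.74 mg/L.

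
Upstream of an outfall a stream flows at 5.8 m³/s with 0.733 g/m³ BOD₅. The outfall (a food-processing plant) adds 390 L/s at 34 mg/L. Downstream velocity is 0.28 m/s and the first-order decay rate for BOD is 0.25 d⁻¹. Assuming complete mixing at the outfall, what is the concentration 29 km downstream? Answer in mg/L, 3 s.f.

390 L/s = 0.39 m³/s.
After complete mixing, C₀ = (0.39·34 + 5.8·0.733) / 6.19 = 2.829 mg/L.
Travel time t = 2.9e+04 m / 0.28 m/s = 1.036e+05 s = 1.199 d.
C = 2.829·exp(−0.25·1.199) = 2.829·0.7411 = 2.096 mg/L.

2.10 mg/L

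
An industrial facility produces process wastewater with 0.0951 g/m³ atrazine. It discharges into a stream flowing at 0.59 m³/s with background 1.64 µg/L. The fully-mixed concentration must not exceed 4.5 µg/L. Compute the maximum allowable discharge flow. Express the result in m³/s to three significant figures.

1.64 µg/L = 0.00164 mg/L.
4.5 µg/L = 0.0045 mg/L.
Mass balance at complete mixing: C_std·(Q_w + Q_r) = Q_w·C_e + Q_r·C_b.
Rearranging, Q_w = Q_r·(C_std − C_b)/(C_e − C_std) = 0.59·(0.0045 − 0.00164) / (0.0951 − 0.0045) = 0.01862 m³/s.

0.0186 m³/s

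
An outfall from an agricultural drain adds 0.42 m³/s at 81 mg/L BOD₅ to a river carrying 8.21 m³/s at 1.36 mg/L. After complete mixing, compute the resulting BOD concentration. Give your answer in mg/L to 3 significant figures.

5.24 mg/L

By mass balance at complete mixing, C = (0.42·81 + 8.21·1.36) / (0.42 + 8.21) = 45.19/8.63 = 5.236 mg/L.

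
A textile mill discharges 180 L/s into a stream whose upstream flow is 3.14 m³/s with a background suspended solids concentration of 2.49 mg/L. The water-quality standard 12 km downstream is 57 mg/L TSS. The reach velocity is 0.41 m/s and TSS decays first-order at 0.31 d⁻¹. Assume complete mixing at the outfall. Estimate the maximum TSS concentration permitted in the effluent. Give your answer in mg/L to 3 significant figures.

180 L/s = 0.18 m³/s.
Travel time to the compliance point: t = 1.2e+04/0.41 = 2.927e+04 s = 0.3388 d; decay factor exp(−0.31·0.3388) = 0.9003.
So the concentration just after mixing may be at most 57/0.9003 = 63.31 mg/L.
Mass balance: 63.31·3.32 = 0.18·Cₑ + 3.14·2.49.
Cₑ = (210.2 − 7.819) / 0.18 = 1124 mg/L.

1120 mg/L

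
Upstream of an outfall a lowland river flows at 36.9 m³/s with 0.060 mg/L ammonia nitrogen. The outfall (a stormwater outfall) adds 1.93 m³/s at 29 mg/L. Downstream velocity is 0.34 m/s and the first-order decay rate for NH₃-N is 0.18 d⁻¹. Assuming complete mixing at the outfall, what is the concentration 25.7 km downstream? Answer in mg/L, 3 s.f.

After complete mixing, C₀ = (1.93·29 + 36.9·0.06) / 38.83 = 1.498 mg/L.
Travel time t = 2.57e+04 m / 0.34 m/s = 7.559e+04 s = 0.8749 d.
C = 1.498·exp(−0.18·0.8749) = 1.498·0.8543 = 1.28 mg/L.

1.28 mg/L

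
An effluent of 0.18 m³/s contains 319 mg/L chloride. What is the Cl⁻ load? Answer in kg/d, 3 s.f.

4960 kg/d

Mass flux = Q·C = 0.18 m³/s × 319 g/m³ = 57.42 g/s.
= 57.42 g/s × 86.4 = 4961 kg/d.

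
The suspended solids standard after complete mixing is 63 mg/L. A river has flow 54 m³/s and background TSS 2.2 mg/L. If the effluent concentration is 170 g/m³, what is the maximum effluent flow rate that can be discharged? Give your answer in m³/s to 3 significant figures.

30.7 m³/s

Mass balance at complete mixing: C_std·(Q_w + Q_r) = Q_w·C_e + Q_r·C_b.
Rearranging, Q_w = Q_r·(C_std − C_b)/(C_e − C_std) = 54·(63 − 2.2) / (170 − 63) = 30.68 m³/s.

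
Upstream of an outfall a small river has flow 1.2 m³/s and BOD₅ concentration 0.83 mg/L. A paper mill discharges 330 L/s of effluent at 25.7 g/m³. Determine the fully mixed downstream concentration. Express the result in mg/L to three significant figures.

330 L/s = 0.33 m³/s.
Conservation of mass across the mixing zone: C = (0.33·25.7 + 1.2·0.83) / (0.33 + 1.2) = 9.477/1.53 = 6.194 mg/L.

6.19 mg/L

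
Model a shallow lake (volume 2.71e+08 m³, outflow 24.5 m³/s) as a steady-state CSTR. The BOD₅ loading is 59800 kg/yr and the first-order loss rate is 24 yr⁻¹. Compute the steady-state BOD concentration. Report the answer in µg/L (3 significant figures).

Outflow Q = 24.5 m³/s × 3.156e+07 s/yr = 7.732e+08 m³/yr.
Steady-state CSTR mass balance: W = Q·C + k·V·C, so C = W/(Q + kV).
Q + kV = 7.732e+08 + 24·2.71e+08 = 7.277e+09 m³/yr.
C = 59800/7.277e+09 = 8.217e-06 kg/m³ = 0.008217 mg/L = 8.217 µg/L.

8.22 µg/L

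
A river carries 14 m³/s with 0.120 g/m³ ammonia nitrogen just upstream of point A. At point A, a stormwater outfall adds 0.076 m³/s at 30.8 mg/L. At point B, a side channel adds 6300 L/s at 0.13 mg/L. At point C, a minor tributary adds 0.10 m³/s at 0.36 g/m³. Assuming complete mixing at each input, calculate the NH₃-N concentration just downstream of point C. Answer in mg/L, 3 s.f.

0.238 mg/L

After input A: C = (14·0.12 + 0.076·30.8) / 14.08 = 0.2856 mg/L.
6300 L/s = 6.3 m³/s.
After input B: C = (14.08·0.2856 + 6.3·0.13) / 20.38 = 0.2375 mg/L.
After input C: C = (20.38·0.2375 + 0.1·0.36) / 20.48 = 0.2381 mg/L.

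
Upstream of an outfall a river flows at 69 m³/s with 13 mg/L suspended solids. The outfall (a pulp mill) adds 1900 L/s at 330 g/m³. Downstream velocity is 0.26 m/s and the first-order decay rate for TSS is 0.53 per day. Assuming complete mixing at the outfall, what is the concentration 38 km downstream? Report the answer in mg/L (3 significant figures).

1900 L/s = 1.9 m³/s.
After complete mixing, C₀ = (1.9·330 + 69·13) / 70.9 = 21.5 mg/L.
Travel time t = 3.8e+04 m / 0.26 m/s = 1.462e+05 s = 1.692 d.
C = 21.5·exp(−0.53·1.692) = 21.5·0.408 = 8.769 mg/L.

8.77 mg/L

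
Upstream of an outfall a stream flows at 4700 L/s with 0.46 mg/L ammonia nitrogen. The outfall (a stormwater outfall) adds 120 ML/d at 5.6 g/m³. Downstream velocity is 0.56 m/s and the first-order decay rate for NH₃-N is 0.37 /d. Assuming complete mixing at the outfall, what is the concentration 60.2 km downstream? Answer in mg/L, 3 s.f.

1.03 mg/L

120 ML/d = 1.389 m³/s.
4700 L/s = 4.7 m³/s.
After complete mixing, C₀ = (1.389·5.6 + 4.7·0.46) / 6.089 = 1.632 mg/L.
Travel time t = 6.02e+04 m / 0.56 m/s = 1.075e+05 s = 1.244 d.
C = 1.632·exp(−0.37·1.244) = 1.632·0.6311 = 1.03 mg/L.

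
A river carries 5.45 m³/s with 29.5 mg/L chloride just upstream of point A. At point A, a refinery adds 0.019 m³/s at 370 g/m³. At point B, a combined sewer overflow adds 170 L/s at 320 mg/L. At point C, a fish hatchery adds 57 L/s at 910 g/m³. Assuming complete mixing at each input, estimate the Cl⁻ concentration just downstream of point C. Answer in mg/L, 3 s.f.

48.1 mg/L

After input A: C = (5.45·29.5 + 0.019·370) / 5.469 = 30.68 mg/L.
170 L/s = 0.17 m³/s.
After input B: C = (5.469·30.68 + 0.17·320) / 5.639 = 39.41 mg/L.
57 L/s = 0.057 m³/s.
After input C: C = (5.639·39.41 + 0.057·910) / 5.696 = 48.12 mg/L.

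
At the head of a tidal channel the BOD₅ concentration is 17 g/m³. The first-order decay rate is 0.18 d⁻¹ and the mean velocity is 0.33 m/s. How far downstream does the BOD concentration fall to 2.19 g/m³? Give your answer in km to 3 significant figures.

325 km

From C = C₀·e^(−kt), t = ln(C₀/C)/k = ln(17/2.19)/0.18 = 2.049/0.18 = 11.39 d.
Distance = v·t = 0.33 m/s × 9.837e+05 s = 3.246e+05 m = 324.6 km.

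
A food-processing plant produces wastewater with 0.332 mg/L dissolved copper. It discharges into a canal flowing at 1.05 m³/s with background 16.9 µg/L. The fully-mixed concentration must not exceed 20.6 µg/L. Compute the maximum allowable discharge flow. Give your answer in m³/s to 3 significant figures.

0.0125 m³/s

16.9 µg/L = 0.0169 mg/L.
20.6 µg/L = 0.0206 mg/L.
Mass balance at complete mixing: C_std·(Q_w + Q_r) = Q_w·C_e + Q_r·C_b.
Rearranging, Q_w = Q_r·(C_std − C_b)/(C_e − C_std) = 1.05·(0.0206 − 0.0169) / (0.332 − 0.0206) = 0.01248 m³/s.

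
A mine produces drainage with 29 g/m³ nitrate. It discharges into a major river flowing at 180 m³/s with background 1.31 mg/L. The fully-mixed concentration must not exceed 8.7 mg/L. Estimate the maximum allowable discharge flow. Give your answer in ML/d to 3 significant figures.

Mass balance at complete mixing: C_std·(Q_w + Q_r) = Q_w·C_e + Q_r·C_b.
Rearranging, Q_w = Q_r·(C_std − C_b)/(C_e − C_std) = 180·(8.7 − 1.31) / (29 − 8.7) = 65.53 m³/s.
= 5662 ML/d.

5660 ML/d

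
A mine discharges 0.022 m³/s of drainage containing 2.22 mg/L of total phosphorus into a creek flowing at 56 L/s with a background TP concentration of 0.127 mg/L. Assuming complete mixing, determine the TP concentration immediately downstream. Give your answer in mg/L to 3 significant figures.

56 L/s = 0.056 m³/s.
Flow-weighted mixing gives C = (0.022·2.22 + 0.056·0.127) / (0.022 + 0.056) = 0.05595/0.078 = 0.7173 mg/L.

0.717 mg/L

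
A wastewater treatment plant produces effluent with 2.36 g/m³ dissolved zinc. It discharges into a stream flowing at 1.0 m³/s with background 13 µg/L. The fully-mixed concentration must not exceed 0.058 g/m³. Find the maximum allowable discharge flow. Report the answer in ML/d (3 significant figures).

1.69 ML/d

13 µg/L = 0.013 mg/L.
Mass balance at complete mixing: C_std·(Q_w + Q_r) = Q_w·C_e + Q_r·C_b.
Rearranging, Q_w = Q_r·(C_std − C_b)/(C_e − C_std) = 1.0·(0.058 − 0.013) / (2.36 − 0.058) = 0.01955 m³/s.
= 1.689 ML/d.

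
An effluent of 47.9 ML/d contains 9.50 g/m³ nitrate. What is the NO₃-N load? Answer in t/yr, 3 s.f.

166 t/yr

47.9 ML/d = 0.5544 m³/s.
Mass flux = Q·C = 0.5544 m³/s × 9.5 g/m³ = 5.267 g/s.
= 5.267 g/s × 31.56 = 166.2 t/yr.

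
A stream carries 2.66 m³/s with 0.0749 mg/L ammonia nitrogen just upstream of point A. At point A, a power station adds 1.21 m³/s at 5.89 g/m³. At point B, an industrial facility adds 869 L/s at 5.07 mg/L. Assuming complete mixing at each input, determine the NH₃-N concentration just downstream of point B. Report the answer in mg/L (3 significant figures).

2.48 mg/L

After input A: C = (2.66·0.0749 + 1.21·5.89) / 3.87 = 1.893 mg/L.
869 L/s = 0.869 m³/s.
After input B: C = (3.87·1.893 + 0.869·5.07) / 4.739 = 2.476 mg/L.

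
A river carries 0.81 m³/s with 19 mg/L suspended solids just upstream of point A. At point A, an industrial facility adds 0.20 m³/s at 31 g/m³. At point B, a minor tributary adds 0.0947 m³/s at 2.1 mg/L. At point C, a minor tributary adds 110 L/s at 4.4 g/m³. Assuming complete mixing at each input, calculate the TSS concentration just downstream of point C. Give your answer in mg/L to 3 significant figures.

After input A: C = (0.81·19 + 0.2·31) / 1.01 = 21.38 mg/L.
After input B: C = (1.01·21.38 + 0.0947·2.1) / 1.105 = 19.72 mg/L.
110 L/s = 0.11 m³/s.
After input C: C = (1.105·19.72 + 0.11·4.4) / 1.215 = 18.34 mg/L.

18.3 mg/L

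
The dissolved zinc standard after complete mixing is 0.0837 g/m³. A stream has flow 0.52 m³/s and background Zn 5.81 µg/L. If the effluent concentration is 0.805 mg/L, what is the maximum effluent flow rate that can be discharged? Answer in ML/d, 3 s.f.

5.81 µg/L = 0.00581 mg/L.
Mass balance at complete mixing: C_std·(Q_w + Q_r) = Q_w·C_e + Q_r·C_b.
Rearranging, Q_w = Q_r·(C_std − C_b)/(C_e − C_std) = 0.52·(0.0837 − 0.00581) / (0.805 − 0.0837) = 0.05615 m³/s.
= 4.852 ML/d.

4.85 ML/d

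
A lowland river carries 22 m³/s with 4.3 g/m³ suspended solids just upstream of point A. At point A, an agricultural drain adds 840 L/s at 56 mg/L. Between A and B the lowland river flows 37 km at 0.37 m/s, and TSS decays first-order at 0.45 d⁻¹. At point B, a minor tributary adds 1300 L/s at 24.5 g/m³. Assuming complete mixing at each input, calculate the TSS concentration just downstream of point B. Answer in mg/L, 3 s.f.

840 L/s = 0.84 m³/s.
After input A: C = (22·4.3 + 0.84·56) / 22.84 = 6.201 mg/L.
Over the 37 km reach to input B (t = 1e+05 s = 1.157 d), decay gives C = 6.201·exp(−0.45·1.157) = 3.684 mg/L.
1300 L/s = 1.3 m³/s.
After input B: C = (22.84·3.684 + 1.3·24.5) / 24.14 = 4.805 mg/L.

4.80 mg/L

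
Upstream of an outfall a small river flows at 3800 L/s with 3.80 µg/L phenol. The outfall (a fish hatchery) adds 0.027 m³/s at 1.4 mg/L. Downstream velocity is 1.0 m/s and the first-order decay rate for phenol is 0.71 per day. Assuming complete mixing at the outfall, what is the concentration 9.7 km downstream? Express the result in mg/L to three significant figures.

3800 L/s = 3.8 m³/s.
3.80 µg/L = 0.0038 mg/L.
After complete mixing, C₀ = (0.027·1.4 + 3.8·0.0038) / 3.827 = 0.01365 mg/L.
Travel time t = 9700 m / 1.0 m/s = 9700 s = 0.1123 d.
C = 0.01365·exp(−0.71·0.1123) = 0.01365·0.9234 = 0.0126 mg/L.

0.0126 mg/L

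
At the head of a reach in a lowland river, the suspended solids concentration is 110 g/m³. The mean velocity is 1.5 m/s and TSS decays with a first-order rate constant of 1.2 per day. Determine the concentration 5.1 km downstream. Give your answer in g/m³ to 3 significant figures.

105 g/m³

Travel time t = 5.1 km / 1.5 m/s = 5100/1.5 = 3400 s = 0.03935 d.
First-order decay: C = 110·exp(−1.2·0.03935) = 110·0.9539 = 104.9 g/m³.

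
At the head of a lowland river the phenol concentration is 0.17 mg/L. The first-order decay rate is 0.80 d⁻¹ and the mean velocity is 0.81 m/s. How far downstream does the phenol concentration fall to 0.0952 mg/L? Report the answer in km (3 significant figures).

50.7 km

From C = C₀·e^(−kt), t = ln(C₀/C)/k = ln(0.17/0.0952)/0.80 = 0.5798/0.80 = 0.7248 d.
Distance = v·t = 0.81 m/s × 6.262e+04 s = 5.072e+04 m = 50.72 km.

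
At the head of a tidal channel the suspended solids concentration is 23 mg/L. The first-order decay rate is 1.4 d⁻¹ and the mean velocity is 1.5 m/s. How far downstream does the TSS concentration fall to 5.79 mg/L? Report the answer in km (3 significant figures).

From C = C₀·e^(−kt), t = ln(C₀/C)/k = ln(23/5.79)/1.4 = 1.379/1.4 = 0.9853 d.
Distance = v·t = 1.5 m/s × 8.513e+04 s = 1.277e+05 m = 127.7 km.

128 km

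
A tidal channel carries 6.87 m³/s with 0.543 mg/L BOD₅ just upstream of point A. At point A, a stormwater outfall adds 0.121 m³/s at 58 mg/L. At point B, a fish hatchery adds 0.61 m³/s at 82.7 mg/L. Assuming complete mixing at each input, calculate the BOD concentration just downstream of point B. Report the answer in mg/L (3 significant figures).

After input A: C = (6.87·0.543 + 0.121·58) / 6.991 = 1.537 mg/L.
After input B: C = (6.991·1.537 + 0.61·82.7) / 7.601 = 8.051 mg/L.

8.05 mg/L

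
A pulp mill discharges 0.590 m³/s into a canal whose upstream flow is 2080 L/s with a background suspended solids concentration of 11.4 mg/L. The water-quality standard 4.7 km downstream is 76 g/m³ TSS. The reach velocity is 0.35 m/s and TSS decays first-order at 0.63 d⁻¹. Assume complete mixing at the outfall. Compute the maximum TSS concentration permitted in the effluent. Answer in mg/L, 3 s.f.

339 mg/L

2080 L/s = 2.08 m³/s.
Travel time to the compliance point: t = 4700/0.35 = 1.343e+04 s = 0.1554 d; decay factor exp(−0.63·0.1554) = 0.9067.
So the concentration just after mixing may be at most 76/0.9067 = 83.82 mg/L.
Mass balance: 83.82·2.67 = 0.59·Cₑ + 2.08·11.4.
Cₑ = (223.8 − 23.71) / 0.59 = 339.1 mg/L.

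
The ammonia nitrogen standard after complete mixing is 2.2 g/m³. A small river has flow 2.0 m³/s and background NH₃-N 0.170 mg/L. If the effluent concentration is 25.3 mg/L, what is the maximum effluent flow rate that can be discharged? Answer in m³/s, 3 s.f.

0.176 m³/s

Mass balance at complete mixing: C_std·(Q_w + Q_r) = Q_w·C_e + Q_r·C_b.
Rearranging, Q_w = Q_r·(C_std − C_b)/(C_e − C_std) = 2.0·(2.2 − 0.17) / (25.3 − 2.2) = 0.1758 m³/s.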